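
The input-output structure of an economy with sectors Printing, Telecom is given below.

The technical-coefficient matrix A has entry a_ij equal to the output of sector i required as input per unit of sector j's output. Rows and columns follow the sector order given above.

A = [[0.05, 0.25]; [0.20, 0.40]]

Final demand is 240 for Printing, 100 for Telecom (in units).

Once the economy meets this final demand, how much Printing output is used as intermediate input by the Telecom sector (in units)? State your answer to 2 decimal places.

z_PT = 68.75

I − A =
  [   0.95    -0.25]
  [  -0.20     0.60]
det(I−A) = (0.95)(0.60) − (-0.25)(-0.20) = 0.5200
adj(I−A) = [[0.60, 0.25], [0.20, 0.95]]
(I − A)⁻¹ = adj(I−A) / det(I−A) ≈
  [   1.1538     0.4808]
  [   0.3846     1.8269]
First solve x = (I − A)⁻¹ d = adj(I−A)·d / det(I−A); in particular x_T = (0.20·240 + 0.95·100) / 0.5200 = 143.00 / 0.5200 = 275.0000.
Intermediate flow from P to T: z_PT = a_PT · x_T = 0.25 × 143.00 / 0.5200 = 35.75 / 0.5200 = 68.75.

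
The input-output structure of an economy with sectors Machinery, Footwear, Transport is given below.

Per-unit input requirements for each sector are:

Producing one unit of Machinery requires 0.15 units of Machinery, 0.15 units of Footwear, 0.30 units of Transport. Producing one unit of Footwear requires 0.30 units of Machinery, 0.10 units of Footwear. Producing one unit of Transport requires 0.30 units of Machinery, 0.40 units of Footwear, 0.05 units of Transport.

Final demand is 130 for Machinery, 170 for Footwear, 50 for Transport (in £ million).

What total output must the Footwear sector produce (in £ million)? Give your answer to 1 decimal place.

x_F = 309.3

I − A =
  [   0.85    -0.30    -0.30]
  [  -0.15     0.90    -0.40]
  [  -0.30     0.00     0.95]
Cofactors of I−A, C_ij = (−1)^(i+j)·(minor ij) (rows/columns in the sector order above):
  C_11 = (0.90)(0.95) − (-0.40)(0.00) = 0.8550
  C_12 = −[(-0.15)(0.95) − (-0.40)(-0.30)] = 0.2625
  C_13 = (-0.15)(0.00) − (0.90)(-0.30) = 0.2700
  C_21 = −[(-0.30)(0.95) − (-0.30)(0.00)] = 0.2850
  C_22 = (0.85)(0.95) − (-0.30)(-0.30) = 0.7175
  C_23 = −[(0.85)(0.00) − (-0.30)(-0.30)] = 0.0900
  C_31 = (-0.30)(-0.40) − (-0.30)(0.90) = 0.3900
  C_32 = −[(0.85)(-0.40) − (-0.30)(-0.15)] = 0.3850
  C_33 = (0.85)(0.90) − (-0.30)(-0.15) = 0.7200
det(I−A) = Σ_j (I−A)_1j·C_1j = (0.85)(0.8550) + (-0.30)(0.2625) + (-0.30)(0.2700) = 0.5670
adj(I−A) = Cᵀ =
  [ 0.8550   0.2850   0.3900]
  [ 0.2625   0.7175   0.3850]
  [ 0.2700   0.0900   0.7200]
(I − A)⁻¹ = adj(I−A) / det(I−A) ≈
  [   1.5079     0.5026     0.6878]
  [   0.4630     1.2654     0.6790]
  [   0.4762     0.1587     1.2698]
x = (I − A)⁻¹ d = adj(I−A)·d / det(I−A), with det(I−A) = 0.5670:
  x_M = (0.8550·130 + 0.2850·170 + 0.3900·50) / 0.5670 = 179.10 / 0.5670 ≈ 315.9
  x_F = (0.2625·130 + 0.7175·170 + 0.3850·50) / 0.5670 = 175.35 / 0.5670 ≈ 309.3
  x_T = (0.2700·130 + 0.0900·170 + 0.7200·50) / 0.5670 = 86.40 / 0.5670 ≈ 152.4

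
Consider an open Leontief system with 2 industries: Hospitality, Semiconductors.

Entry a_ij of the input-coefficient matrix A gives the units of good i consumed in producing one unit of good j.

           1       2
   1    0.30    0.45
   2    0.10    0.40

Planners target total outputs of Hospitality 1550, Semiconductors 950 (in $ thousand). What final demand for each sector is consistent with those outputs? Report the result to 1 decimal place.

d_1 = 657.5, d_2 = 415.0

I − A =
  [   0.70    -0.45]
  [  -0.10     0.60]
d = (I − A) x:
  d_1 = (+0.70)·1550 + (-0.45)·950 = 657.5
  d_2 = (-0.10)·1550 + (+0.60)·950 = 415.0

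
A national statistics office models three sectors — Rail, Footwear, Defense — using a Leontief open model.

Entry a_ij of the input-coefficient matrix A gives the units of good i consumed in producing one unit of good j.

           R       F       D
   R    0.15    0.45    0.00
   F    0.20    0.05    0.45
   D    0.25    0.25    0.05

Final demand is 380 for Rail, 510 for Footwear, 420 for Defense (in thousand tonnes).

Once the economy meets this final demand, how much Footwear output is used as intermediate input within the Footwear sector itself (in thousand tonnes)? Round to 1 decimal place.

z_FF = 64.2

I − A =
  [   0.85    -0.45     0.00]
  [  -0.20     0.95    -0.45]
  [  -0.25    -0.25     0.95]
Cofactors of I−A, C_ij = (−1)^(i+j)·(minor ij) (rows/columns in the sector order above):
  C_11 = (0.95)(0.95) − (-0.45)(-0.25) = 0.7900
  C_12 = −[(-0.20)(0.95) − (-0.45)(-0.25)] = 0.3025
  C_13 = (-0.20)(-0.25) − (0.95)(-0.25) = 0.2875
  C_21 = −[(-0.45)(0.95) − (0.00)(-0.25)] = 0.4275
  C_22 = (0.85)(0.95) − (0.00)(-0.25) = 0.8075
  C_23 = −[(0.85)(-0.25) − (-0.45)(-0.25)] = 0.3250
  C_31 = (-0.45)(-0.45) − (0.00)(0.95) = 0.2025
  C_32 = −[(0.85)(-0.45) − (0.00)(-0.20)] = 0.3825
  C_33 = (0.85)(0.95) − (-0.45)(-0.20) = 0.7175
det(I−A) = Σ_j (I−A)_1j·C_1j = (0.85)(0.7900) + (-0.45)(0.3025) + (0.00)(0.2875) = 0.535375
adj(I−A) = Cᵀ =
  [ 0.7900   0.4275   0.2025]
  [ 0.3025   0.8075   0.3825]
  [ 0.2875   0.3250   0.7175]
(I − A)⁻¹ = adj(I−A) / det(I−A) ≈
  [   1.4756     0.7985     0.3782]
  [   0.5650     1.5083     0.7145]
  [   0.5370     0.6071     1.3402]
First solve x = (I − A)⁻¹ d = adj(I−A)·d / det(I−A); in particular x_F = (0.3025·380 + 0.8075·510 + 0.3825·420) / 0.535375 = 687.425 / 0.535375 ≈ 1284.007.
Intermediate flow from F to F: z_FF = a_FF · x_F = 0.05 × 687.425 / 0.535375 = 34.37125 / 0.535375 ≈ 64.2.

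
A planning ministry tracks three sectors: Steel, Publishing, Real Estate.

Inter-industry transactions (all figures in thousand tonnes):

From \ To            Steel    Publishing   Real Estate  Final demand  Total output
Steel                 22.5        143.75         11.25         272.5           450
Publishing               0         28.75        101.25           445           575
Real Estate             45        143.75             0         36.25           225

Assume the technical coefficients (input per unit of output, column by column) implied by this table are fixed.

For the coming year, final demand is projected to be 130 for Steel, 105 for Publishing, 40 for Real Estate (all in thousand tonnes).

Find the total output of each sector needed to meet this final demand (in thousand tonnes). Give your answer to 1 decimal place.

x_S = 183.2, x_P = 156.7, x_R = 97.5

Technical coefficients a_ij = z_ij / X_j:
  a_SS = 22.5/450 = 0.05, a_PS = 0/450 = 0.00, a_RS = 45/450 = 0.10
  a_SP = 143.75/575 = 0.25, a_PP = 28.75/575 = 0.05, a_RP = 143.75/575 = 0.25
  a_SR = 11.25/225 = 0.05, a_PR = 101.25/225 = 0.45, a_RR = 0/225 = 0.00
I − A =
  [   0.95    -0.25    -0.05]
  [   0.00     0.95    -0.45]
  [  -0.10    -0.25     1.00]
Cofactors of I−A, C_ij = (−1)^(i+j)·(minor ij) (rows/columns in the sector order above):
  C_11 = (0.95)(1.00) − (-0.45)(-0.25) = 0.8375
  C_12 = −[(0.00)(1.00) − (-0.45)(-0.10)] = 0.0450
  C_13 = (0.00)(-0.25) − (0.95)(-0.10) = 0.0950
  C_21 = −[(-0.25)(1.00) − (-0.05)(-0.25)] = 0.2625
  C_22 = (0.95)(1.00) − (-0.05)(-0.10) = 0.9450
  C_23 = −[(0.95)(-0.25) − (-0.25)(-0.10)] = 0.2625
  C_31 = (-0.25)(-0.45) − (-0.05)(0.95) = 0.1600
  C_32 = −[(0.95)(-0.45) − (-0.05)(0.00)] = 0.4275
  C_33 = (0.95)(0.95) − (-0.25)(0.00) = 0.9025
det(I−A) = Σ_j (I−A)_1j·C_1j = (0.95)(0.8375) + (-0.25)(0.0450) + (-0.05)(0.0950) = 0.779625
adj(I−A) = Cᵀ =
  [ 0.8375   0.2625   0.1600]
  [ 0.0450   0.9450   0.4275]
  [ 0.0950   0.2625   0.9025]
(I − A)⁻¹ = adj(I−A) / det(I−A) ≈
  [   1.0742     0.3367     0.2052]
  [   0.0577     1.2121     0.5483]
  [   0.1219     0.3367     1.1576]
x = (I − A)⁻¹ d = adj(I−A)·d / det(I−A), with det(I−A) = 0.779625:
  x_S = (0.8375·130 + 0.2625·105 + 0.1600·40) / 0.779625 = 142.8375 / 0.779625 ≈ 183.2
  x_P = (0.0450·130 + 0.9450·105 + 0.4275·40) / 0.779625 = 122.175 / 0.779625 ≈ 156.7
  x_R = (0.0950·130 + 0.2625·105 + 0.9025·40) / 0.779625 = 76.0125 / 0.779625 ≈ 97.5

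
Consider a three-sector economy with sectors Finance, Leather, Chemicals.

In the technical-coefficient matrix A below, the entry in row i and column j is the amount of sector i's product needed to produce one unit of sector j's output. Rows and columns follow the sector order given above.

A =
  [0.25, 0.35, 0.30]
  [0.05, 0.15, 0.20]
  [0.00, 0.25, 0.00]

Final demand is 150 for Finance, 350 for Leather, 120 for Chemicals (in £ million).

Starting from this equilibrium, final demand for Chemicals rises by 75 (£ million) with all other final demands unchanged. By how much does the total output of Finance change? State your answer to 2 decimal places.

I − A =
  [   0.75    -0.35    -0.30]
  [  -0.05     0.85    -0.20]
  [   0.00    -0.25     1.00]
Cofactors of I−A, C_ij = (−1)^(i+j)·(minor ij) (rows/columns in the sector order above):
  C_11 = (0.85)(1.00) − (-0.20)(-0.25) = 0.8000
  C_12 = −[(-0.05)(1.00) − (-0.20)(0.00)] = 0.0500
  C_13 = (-0.05)(-0.25) − (0.85)(0.00) = 0.0125
  C_21 = −[(-0.35)(1.00) − (-0.30)(-0.25)] = 0.4250
  C_22 = (0.75)(1.00) − (-0.30)(0.00) = 0.7500
  C_23 = −[(0.75)(-0.25) − (-0.35)(0.00)] = 0.1875
  C_31 = (-0.35)(-0.20) − (-0.30)(0.85) = 0.3250
  C_32 = −[(0.75)(-0.20) − (-0.30)(-0.05)] = 0.1650
  C_33 = (0.75)(0.85) − (-0.35)(-0.05) = 0.6200
det(I−A) = Σ_j (I−A)_1j·C_1j = (0.75)(0.8000) + (-0.35)(0.0500) + (-0.30)(0.0125) = 0.57875
adj(I−A) = Cᵀ =
  [ 0.8000   0.4250   0.3250]
  [ 0.0500   0.7500   0.1650]
  [ 0.0125   0.1875   0.6200]
(I − A)⁻¹ = adj(I−A) / det(I−A) ≈
  [   1.3823     0.7343     0.5616]
  [   0.0864     1.2959     0.2851]
  [   0.0216     0.3240     1.0713]
Δx = (I − A)⁻¹ Δd with Δd having +75 in the Chemicals component and 0 elsewhere.
So Δx_1 = L_13 · (+75), where L_13 = adj(I−A)_13 / det(I−A) = 0.3250 / 0.57875.
Δx_1 = 0.3250 × (+75) / 0.57875 = 24.375 / 0.57875 ≈ 42.12.

Δx_1 = 42.12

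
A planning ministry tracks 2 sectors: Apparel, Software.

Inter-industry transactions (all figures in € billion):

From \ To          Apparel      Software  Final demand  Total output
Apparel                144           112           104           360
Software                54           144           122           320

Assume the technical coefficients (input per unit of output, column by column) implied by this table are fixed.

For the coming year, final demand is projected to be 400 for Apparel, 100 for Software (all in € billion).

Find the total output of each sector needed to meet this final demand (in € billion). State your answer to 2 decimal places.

Technical coefficients a_ij = z_ij / X_j:
  a_11 = 144/360 = 0.40, a_21 = 54/360 = 0.15
  a_12 = 112/320 = 0.35, a_22 = 144/320 = 0.45
I − A =
  [   0.60    -0.35]
  [  -0.15     0.55]
det(I−A) = (0.60)(0.55) − (-0.35)(-0.15) = 0.2775
adj(I−A) = [[0.55, 0.35], [0.15, 0.60]]
(I − A)⁻¹ = adj(I−A) / det(I−A) ≈
  [   1.9820     1.2613]
  [   0.5405     2.1622]
x = (I − A)⁻¹ d = adj(I−A)·d / det(I−A), with det(I−A) = 0.2775:
  x_1 = (0.55·400 + 0.35·100) / 0.2775 = 255.00 / 0.2775 ≈ 918.92
  x_2 = (0.15·400 + 0.60·100) / 0.2775 = 120.00 / 0.2775 ≈ 432.43

x_1 = 918.92, x_2 = 432.43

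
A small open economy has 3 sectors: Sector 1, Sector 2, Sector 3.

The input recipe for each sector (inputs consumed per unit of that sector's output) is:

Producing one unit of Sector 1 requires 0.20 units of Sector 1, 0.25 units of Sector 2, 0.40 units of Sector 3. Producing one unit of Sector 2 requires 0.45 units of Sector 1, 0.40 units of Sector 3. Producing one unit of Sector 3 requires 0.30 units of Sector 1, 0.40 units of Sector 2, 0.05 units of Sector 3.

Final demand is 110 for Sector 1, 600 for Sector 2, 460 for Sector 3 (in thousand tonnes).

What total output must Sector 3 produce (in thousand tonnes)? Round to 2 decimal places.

x_3 = 2214.43

I − A =
  [   0.80    -0.45    -0.30]
  [  -0.25     1.00    -0.40]
  [  -0.40    -0.40     0.95]
Cofactors of I−A, C_ij = (−1)^(i+j)·(minor ij) (rows/columns in the sector order above):
  C_11 = (1.00)(0.95) − (-0.40)(-0.40) = 0.7900
  C_12 = −[(-0.25)(0.95) − (-0.40)(-0.40)] = 0.3975
  C_13 = (-0.25)(-0.40) − (1.00)(-0.40) = 0.5000
  C_21 = −[(-0.45)(0.95) − (-0.30)(-0.40)] = 0.5475
  C_22 = (0.80)(0.95) − (-0.30)(-0.40) = 0.6400
  C_23 = −[(0.80)(-0.40) − (-0.45)(-0.40)] = 0.5000
  C_31 = (-0.45)(-0.40) − (-0.30)(1.00) = 0.4800
  C_32 = −[(0.80)(-0.40) − (-0.30)(-0.25)] = 0.3950
  C_33 = (0.80)(1.00) − (-0.45)(-0.25) = 0.6875
det(I−A) = Σ_j (I−A)_1j·C_1j = (0.80)(0.7900) + (-0.45)(0.3975) + (-0.30)(0.5000) = 0.303125
adj(I−A) = Cᵀ =
  [ 0.7900   0.5475   0.4800]
  [ 0.3975   0.6400   0.3950]
  [ 0.5000   0.5000   0.6875]
(I − A)⁻¹ = adj(I−A) / det(I−A) ≈
  [   2.6062     1.8062     1.5835]
  [   1.3113     2.1113     1.3031]
  [   1.6495     1.6495     2.2680]
x = (I − A)⁻¹ d = adj(I−A)·d / det(I−A), with det(I−A) = 0.303125:
  x_1 = (0.7900·110 + 0.5475·600 + 0.4800·460) / 0.303125 = 636.20 / 0.303125 ≈ 2098.80
  x_2 = (0.3975·110 + 0.6400·600 + 0.3950·460) / 0.303125 = 609.425 / 0.303125 ≈ 2010.47
  x_3 = (0.5000·110 + 0.5000·600 + 0.6875·460) / 0.303125 = 671.25 / 0.303125 ≈ 2214.43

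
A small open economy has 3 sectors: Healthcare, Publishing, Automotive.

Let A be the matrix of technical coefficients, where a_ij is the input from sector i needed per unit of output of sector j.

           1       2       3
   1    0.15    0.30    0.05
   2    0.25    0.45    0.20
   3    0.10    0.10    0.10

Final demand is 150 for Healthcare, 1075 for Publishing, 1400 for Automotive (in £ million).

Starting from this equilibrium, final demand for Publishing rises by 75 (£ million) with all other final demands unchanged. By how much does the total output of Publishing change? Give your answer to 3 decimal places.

Δx_2 = 174.713

I − A =
  [   0.85    -0.30    -0.05]
  [  -0.25     0.55    -0.20]
  [  -0.10    -0.10     0.90]
Cofactors of I−A, C_ij = (−1)^(i+j)·(minor ij) (rows/columns in the sector order above):
  C_11 = (0.55)(0.90) − (-0.20)(-0.10) = 0.4750
  C_12 = −[(-0.25)(0.90) − (-0.20)(-0.10)] = 0.2450
  C_13 = (-0.25)(-0.10) − (0.55)(-0.10) = 0.0800
  C_21 = −[(-0.30)(0.90) − (-0.05)(-0.10)] = 0.2750
  C_22 = (0.85)(0.90) − (-0.05)(-0.10) = 0.7600
  C_23 = −[(0.85)(-0.10) − (-0.30)(-0.10)] = 0.1150
  C_31 = (-0.30)(-0.20) − (-0.05)(0.55) = 0.0875
  C_32 = −[(0.85)(-0.20) − (-0.05)(-0.25)] = 0.1825
  C_33 = (0.85)(0.55) − (-0.30)(-0.25) = 0.3925
det(I−A) = Σ_j (I−A)_1j·C_1j = (0.85)(0.4750) + (-0.30)(0.2450) + (-0.05)(0.0800) = 0.32625
adj(I−A) = Cᵀ =
  [ 0.4750   0.2750   0.0875]
  [ 0.2450   0.7600   0.1825]
  [ 0.0800   0.1150   0.3925]
(I − A)⁻¹ = adj(I−A) / det(I−A) ≈
  [   1.4559     0.8429     0.2682]
  [   0.7510     2.3295     0.5594]
  [   0.2452     0.3525     1.2031]
Δx = (I − A)⁻¹ Δd with Δd having +75 in the Publishing component and 0 elsewhere.
So Δx_2 = L_22 · (+75), where L_22 = adj(I−A)_22 / det(I−A) = 0.7600 / 0.32625.
Δx_2 = 0.7600 × (+75) / 0.32625 = 57.00 / 0.32625 ≈ 174.713.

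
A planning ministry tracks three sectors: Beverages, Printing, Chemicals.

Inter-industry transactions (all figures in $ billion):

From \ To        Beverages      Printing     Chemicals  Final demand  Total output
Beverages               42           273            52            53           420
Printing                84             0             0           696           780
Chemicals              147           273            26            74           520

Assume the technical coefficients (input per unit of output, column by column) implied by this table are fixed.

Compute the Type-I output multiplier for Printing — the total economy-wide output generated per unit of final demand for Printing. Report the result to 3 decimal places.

Technical coefficients a_ij = z_ij / X_j:
  a_BB = 42/420 = 0.10, a_PB = 84/420 = 0.20, a_CB = 147/420 = 0.35
  a_BP = 273/780 = 0.35, a_PP = 0/780 = 0.00, a_CP = 273/780 = 0.35
  a_BC = 52/520 = 0.10, a_PC = 0/520 = 0.00, a_CC = 26/520 = 0.05
I − A =
  [   0.90    -0.35    -0.10]
  [  -0.20     1.00     0.00]
  [  -0.35    -0.35     0.95]
Cofactors of I−A, C_ij = (−1)^(i+j)·(minor ij) (rows/columns in the sector order above):
  C_11 = (1.00)(0.95) − (0.00)(-0.35) = 0.9500
  C_12 = −[(-0.20)(0.95) − (0.00)(-0.35)] = 0.1900
  C_13 = (-0.20)(-0.35) − (1.00)(-0.35) = 0.4200
  C_21 = −[(-0.35)(0.95) − (-0.10)(-0.35)] = 0.3675
  C_22 = (0.90)(0.95) − (-0.10)(-0.35) = 0.8200
  C_23 = −[(0.90)(-0.35) − (-0.35)(-0.35)] = 0.4375
  C_31 = (-0.35)(0.00) − (-0.10)(1.00) = 0.1000
  C_32 = −[(0.90)(0.00) − (-0.10)(-0.20)] = 0.0200
  C_33 = (0.90)(1.00) − (-0.35)(-0.20) = 0.8300
det(I−A) = Σ_j (I−A)_1j·C_1j = (0.90)(0.9500) + (-0.35)(0.1900) + (-0.10)(0.4200) = 0.7465
adj(I−A) = Cᵀ =
  [ 0.9500   0.3675   0.1000]
  [ 0.1900   0.8200   0.0200]
  [ 0.4200   0.4375   0.8300]
(I − A)⁻¹ = adj(I−A) / det(I−A) ≈
  [   1.2726     0.4923     0.1340]
  [   0.2545     1.0985     0.0268]
  [   0.5626     0.5861     1.1119]
The output multiplier for sector j is the column-j sum of the Leontief inverse (I − A)⁻¹ = adj(I−A) / det(I−A).
Column P of adj(I−A): (0.3675, 0.8200, 0.4375); det(I−A) = 0.7465.
m_P = (0.3675 + 0.8200 + 0.4375) / 0.7465 = 1.625 / 0.7465 ≈ 2.177.

m_P = 2.177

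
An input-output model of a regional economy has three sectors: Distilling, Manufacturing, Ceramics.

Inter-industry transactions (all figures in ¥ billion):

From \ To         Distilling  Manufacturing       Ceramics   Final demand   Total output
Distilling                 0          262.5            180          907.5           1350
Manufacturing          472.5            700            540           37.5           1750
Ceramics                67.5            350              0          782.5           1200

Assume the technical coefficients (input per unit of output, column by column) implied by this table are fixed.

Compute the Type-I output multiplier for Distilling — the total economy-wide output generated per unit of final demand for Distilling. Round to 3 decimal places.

m_D = 2.237

Technical coefficients a_ij = z_ij / X_j:
  a_DD = 0/1350 = 0.00, a_MD = 472.5/1350 = 0.35, a_CD = 67.5/1350 = 0.05
  a_DM = 262.5/1750 = 0.15, a_MM = 700/1750 = 0.40, a_CM = 350/1750 = 0.20
  a_DC = 180/1200 = 0.15, a_MC = 540/1200 = 0.45, a_CC = 0/1200 = 0.00
I − A =
  [   1.00    -0.15    -0.15]
  [  -0.35     0.60    -0.45]
  [  -0.05    -0.20     1.00]
Cofactors of I−A, C_ij = (−1)^(i+j)·(minor ij) (rows/columns in the sector order above):
  C_11 = (0.60)(1.00) − (-0.45)(-0.20) = 0.5100
  C_12 = −[(-0.35)(1.00) − (-0.45)(-0.05)] = 0.3725
  C_13 = (-0.35)(-0.20) − (0.60)(-0.05) = 0.1000
  C_21 = −[(-0.15)(1.00) − (-0.15)(-0.20)] = 0.1800
  C_22 = (1.00)(1.00) − (-0.15)(-0.05) = 0.9925
  C_23 = −[(1.00)(-0.20) − (-0.15)(-0.05)] = 0.2075
  C_31 = (-0.15)(-0.45) − (-0.15)(0.60) = 0.1575
  C_32 = −[(1.00)(-0.45) − (-0.15)(-0.35)] = 0.5025
  C_33 = (1.00)(0.60) − (-0.15)(-0.35) = 0.5475
det(I−A) = Σ_j (I−A)_1j·C_1j = (1.00)(0.5100) + (-0.15)(0.3725) + (-0.15)(0.1000) = 0.439125
adj(I−A) = Cᵀ =
  [ 0.5100   0.1800   0.1575]
  [ 0.3725   0.9925   0.5025]
  [ 0.1000   0.2075   0.5475]
(I − A)⁻¹ = adj(I−A) / det(I−A) ≈
  [   1.1614     0.4099     0.3587]
  [   0.8483     2.2602     1.1443]
  [   0.2277     0.4725     1.2468]
The output multiplier for sector j is the column-j sum of the Leontief inverse (I − A)⁻¹ = adj(I−A) / det(I−A).
Column D of adj(I−A): (0.5100, 0.3725, 0.1000); det(I−A) = 0.439125.
m_D = (0.5100 + 0.3725 + 0.1000) / 0.439125 = 0.9825 / 0.439125 ≈ 2.237.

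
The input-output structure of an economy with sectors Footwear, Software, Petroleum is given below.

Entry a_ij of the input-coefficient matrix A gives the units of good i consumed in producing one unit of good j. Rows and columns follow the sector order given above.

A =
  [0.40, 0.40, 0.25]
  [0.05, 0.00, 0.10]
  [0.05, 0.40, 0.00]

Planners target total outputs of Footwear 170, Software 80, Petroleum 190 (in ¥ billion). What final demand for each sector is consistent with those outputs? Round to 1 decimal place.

I − A =
  [   0.60    -0.40    -0.25]
  [  -0.05     1.00    -0.10]
  [  -0.05    -0.40     1.00]
d = (I − A) x:
  d_1 = (+0.60)·170 + (-0.40)·80 + (-0.25)·190 = 22.5
  d_2 = (-0.05)·170 + (+1.00)·80 + (-0.10)·190 = 52.5
  d_3 = (-0.05)·170 + (-0.40)·80 + (+1.00)·190 = 149.5

d_1 = 22.5, d_2 = 52.5, d_3 = 149.5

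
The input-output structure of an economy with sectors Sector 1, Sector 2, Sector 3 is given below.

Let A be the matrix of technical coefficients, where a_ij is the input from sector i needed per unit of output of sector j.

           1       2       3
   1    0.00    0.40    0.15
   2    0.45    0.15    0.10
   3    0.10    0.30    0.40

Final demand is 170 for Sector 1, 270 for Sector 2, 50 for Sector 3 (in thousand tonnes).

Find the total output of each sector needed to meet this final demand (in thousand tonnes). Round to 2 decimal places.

I − A =
  [   1.00    -0.40    -0.15]
  [  -0.45     0.85    -0.10]
  [  -0.10    -0.30     0.60]
Cofactors of I−A, C_ij = (−1)^(i+j)·(minor ij) (rows/columns in the sector order above):
  C_11 = (0.85)(0.60) − (-0.10)(-0.30) = 0.4800
  C_12 = −[(-0.45)(0.60) − (-0.10)(-0.10)] = 0.2800
  C_13 = (-0.45)(-0.30) − (0.85)(-0.10) = 0.2200
  C_21 = −[(-0.40)(0.60) − (-0.15)(-0.30)] = 0.2850
  C_22 = (1.00)(0.60) − (-0.15)(-0.10) = 0.5850
  C_23 = −[(1.00)(-0.30) − (-0.40)(-0.10)] = 0.3400
  C_31 = (-0.40)(-0.10) − (-0.15)(0.85) = 0.1675
  C_32 = −[(1.00)(-0.10) − (-0.15)(-0.45)] = 0.1675
  C_33 = (1.00)(0.85) − (-0.40)(-0.45) = 0.6700
det(I−A) = Σ_j (I−A)_1j·C_1j = (1.00)(0.4800) + (-0.40)(0.2800) + (-0.15)(0.2200) = 0.3350
adj(I−A) = Cᵀ =
  [ 0.4800   0.2850   0.1675]
  [ 0.2800   0.5850   0.1675]
  [ 0.2200   0.3400   0.6700]
(I − A)⁻¹ = adj(I−A) / det(I−A) ≈
  [   1.4328     0.8507     0.5000]
  [   0.8358     1.7463     0.5000]
  [   0.6567     1.0149     2.0000]
x = (I − A)⁻¹ d = adj(I−A)·d / det(I−A), with det(I−A) = 0.3350:
  x_1 = (0.4800·170 + 0.2850·270 + 0.1675·50) / 0.3350 = 166.925 / 0.3350 ≈ 498.28
  x_2 = (0.2800·170 + 0.5850·270 + 0.1675·50) / 0.3350 = 213.925 / 0.3350 ≈ 638.58
  x_3 = (0.2200·170 + 0.3400·270 + 0.6700·50) / 0.3350 = 162.70 / 0.3350 ≈ 485.67

x_1 = 498.28, x_2 = 638.58, x_3 = 485.67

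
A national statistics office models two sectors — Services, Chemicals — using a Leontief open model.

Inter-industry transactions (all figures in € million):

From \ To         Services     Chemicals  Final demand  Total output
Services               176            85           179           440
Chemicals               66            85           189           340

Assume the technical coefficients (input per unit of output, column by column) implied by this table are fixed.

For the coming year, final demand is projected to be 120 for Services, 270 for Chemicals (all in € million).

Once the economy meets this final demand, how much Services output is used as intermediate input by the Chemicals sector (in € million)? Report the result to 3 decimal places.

Technical coefficients a_ij = z_ij / X_j:
  a_SS = 176/440 = 0.40, a_CS = 66/440 = 0.15
  a_SC = 85/340 = 0.25, a_CC = 85/340 = 0.25
I − A =
  [   0.60    -0.25]
  [  -0.15     0.75]
det(I−A) = (0.60)(0.75) − (-0.25)(-0.15) = 0.4125
adj(I−A) = [[0.75, 0.25], [0.15, 0.60]]
(I − A)⁻¹ = adj(I−A) / det(I−A) ≈
  [   1.8182     0.6061]
  [   0.3636     1.4545]
First solve x = (I − A)⁻¹ d = adj(I−A)·d / det(I−A); in particular x_C = (0.15·120 + 0.60·270) / 0.4125 = 180.00 / 0.4125 ≈ 436.36364.
Intermediate flow from S to C: z_SC = a_SC · x_C = 0.25 × 180.00 / 0.4125 = 45.00 / 0.4125 ≈ 109.091.

z_SC = 109.091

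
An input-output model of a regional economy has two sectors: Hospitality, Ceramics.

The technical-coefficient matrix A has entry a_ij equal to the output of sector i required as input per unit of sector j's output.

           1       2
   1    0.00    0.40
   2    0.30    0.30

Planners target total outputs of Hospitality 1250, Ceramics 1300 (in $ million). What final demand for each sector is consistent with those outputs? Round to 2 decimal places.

d_1 = 730.00, d_2 = 535.00

I − A =
  [   1.00    -0.40]
  [  -0.30     0.70]
d = (I − A) x:
  d_1 = (+1.00)·1250 + (-0.40)·1300 = 730.00
  d_2 = (-0.30)·1250 + (+0.70)·1300 = 535.00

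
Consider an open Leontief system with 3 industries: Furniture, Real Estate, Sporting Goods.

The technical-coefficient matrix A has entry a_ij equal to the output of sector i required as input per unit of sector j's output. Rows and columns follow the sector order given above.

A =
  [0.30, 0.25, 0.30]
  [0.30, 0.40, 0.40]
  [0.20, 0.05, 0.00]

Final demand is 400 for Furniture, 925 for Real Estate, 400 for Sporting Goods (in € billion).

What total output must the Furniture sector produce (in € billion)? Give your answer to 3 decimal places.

x_F = 2177.911

I − A =
  [   0.70    -0.25    -0.30]
  [  -0.30     0.60    -0.40]
  [  -0.20    -0.05     1.00]
Cofactors of I−A, C_ij = (−1)^(i+j)·(minor ij) (rows/columns in the sector order above):
  C_11 = (0.60)(1.00) − (-0.40)(-0.05) = 0.5800
  C_12 = −[(-0.30)(1.00) − (-0.40)(-0.20)] = 0.3800
  C_13 = (-0.30)(-0.05) − (0.60)(-0.20) = 0.1350
  C_21 = −[(-0.25)(1.00) − (-0.30)(-0.05)] = 0.2650
  C_22 = (0.70)(1.00) − (-0.30)(-0.20) = 0.6400
  C_23 = −[(0.70)(-0.05) − (-0.25)(-0.20)] = 0.0850
  C_31 = (-0.25)(-0.40) − (-0.30)(0.60) = 0.2800
  C_32 = −[(0.70)(-0.40) − (-0.30)(-0.30)] = 0.3700
  C_33 = (0.70)(0.60) − (-0.25)(-0.30) = 0.3450
det(I−A) = Σ_j (I−A)_1j·C_1j = (0.70)(0.5800) + (-0.25)(0.3800) + (-0.30)(0.1350) = 0.2705
adj(I−A) = Cᵀ =
  [ 0.5800   0.2650   0.2800]
  [ 0.3800   0.6400   0.3700]
  [ 0.1350   0.0850   0.3450]
(I − A)⁻¹ = adj(I−A) / det(I−A) ≈
  [   2.1442     0.9797     1.0351]
  [   1.4048     2.3660     1.3678]
  [   0.4991     0.3142     1.2754]
x = (I − A)⁻¹ d = adj(I−A)·d / det(I−A), with det(I−A) = 0.2705:
  x_F = (0.5800·400 + 0.2650·925 + 0.2800·400) / 0.2705 = 589.125 / 0.2705 ≈ 2177.911
  x_R = (0.3800·400 + 0.6400·925 + 0.3700·400) / 0.2705 = 892.00 / 0.2705 ≈ 3297.597
  x_S = (0.1350·400 + 0.0850·925 + 0.3450·400) / 0.2705 = 270.625 / 0.2705 ≈ 1000.462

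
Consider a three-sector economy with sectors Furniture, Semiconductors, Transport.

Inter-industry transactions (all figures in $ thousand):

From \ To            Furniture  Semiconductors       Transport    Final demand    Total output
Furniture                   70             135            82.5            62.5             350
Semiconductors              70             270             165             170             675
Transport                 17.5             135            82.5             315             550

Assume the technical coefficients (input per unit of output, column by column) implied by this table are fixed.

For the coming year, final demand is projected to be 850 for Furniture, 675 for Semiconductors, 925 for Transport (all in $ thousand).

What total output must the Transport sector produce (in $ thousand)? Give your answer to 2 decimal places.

Technical coefficients a_ij = z_ij / X_j:
  a_FF = 70/350 = 0.20, a_SF = 70/350 = 0.20, a_TF = 17.5/350 = 0.05
  a_FS = 135/675 = 0.20, a_SS = 270/675 = 0.40, a_TS = 135/675 = 0.20
  a_FT = 82.5/550 = 0.15, a_ST = 165/550 = 0.30, a_TT = 82.5/550 = 0.15
I − A =
  [   0.80    -0.20    -0.15]
  [  -0.20     0.60    -0.30]
  [  -0.05    -0.20     0.85]
Cofactors of I−A, C_ij = (−1)^(i+j)·(minor ij) (rows/columns in the sector order above):
  C_11 = (0.60)(0.85) − (-0.30)(-0.20) = 0.4500
  C_12 = −[(-0.20)(0.85) − (-0.30)(-0.05)] = 0.1850
  C_13 = (-0.20)(-0.20) − (0.60)(-0.05) = 0.0700
  C_21 = −[(-0.20)(0.85) − (-0.15)(-0.20)] = 0.2000
  C_22 = (0.80)(0.85) − (-0.15)(-0.05) = 0.6725
  C_23 = −[(0.80)(-0.20) − (-0.20)(-0.05)] = 0.1700
  C_31 = (-0.20)(-0.30) − (-0.15)(0.60) = 0.1500
  C_32 = −[(0.80)(-0.30) − (-0.15)(-0.20)] = 0.2700
  C_33 = (0.80)(0.60) − (-0.20)(-0.20) = 0.4400
det(I−A) = Σ_j (I−A)_1j·C_1j = (0.80)(0.4500) + (-0.20)(0.1850) + (-0.15)(0.0700) = 0.3125
adj(I−A) = Cᵀ =
  [ 0.4500   0.2000   0.1500]
  [ 0.1850   0.6725   0.2700]
  [ 0.0700   0.1700   0.4400]
(I − A)⁻¹ = adj(I−A) / det(I−A) ≈
  [   1.4400     0.6400     0.4800]
  [   0.5920     2.1520     0.8640]
  [   0.2240     0.5440     1.4080]
x = (I − A)⁻¹ d = adj(I−A)·d / det(I−A), with det(I−A) = 0.3125:
  x_F = (0.4500·850 + 0.2000·675 + 0.1500·925) / 0.3125 = 656.25 / 0.3125 = 2100.00
  x_S = (0.1850·850 + 0.6725·675 + 0.2700·925) / 0.3125 = 860.9375 / 0.3125 = 2755.00
  x_T = (0.0700·850 + 0.1700·675 + 0.4400·925) / 0.3125 = 581.25 / 0.3125 = 1860.00

x_T = 1860.00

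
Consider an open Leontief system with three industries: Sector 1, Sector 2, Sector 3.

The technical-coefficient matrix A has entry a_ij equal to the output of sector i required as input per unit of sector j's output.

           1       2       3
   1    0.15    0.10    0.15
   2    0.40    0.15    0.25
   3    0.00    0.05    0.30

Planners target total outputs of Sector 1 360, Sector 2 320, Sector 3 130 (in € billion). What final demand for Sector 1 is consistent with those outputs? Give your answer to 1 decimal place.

I − A =
  [   0.85    -0.10    -0.15]
  [  -0.40     0.85    -0.25]
  [   0.00    -0.05     0.70]
d = (I − A) x:
  d_1 = (+0.85)·360 + (-0.10)·320 + (-0.15)·130 = 254.5
  d_2 = (-0.40)·360 + (+0.85)·320 + (-0.25)·130 = 95.5
  d_3 = (+0.00)·360 + (-0.05)·320 + (+0.70)·130 = 75.0

d_1 = 254.5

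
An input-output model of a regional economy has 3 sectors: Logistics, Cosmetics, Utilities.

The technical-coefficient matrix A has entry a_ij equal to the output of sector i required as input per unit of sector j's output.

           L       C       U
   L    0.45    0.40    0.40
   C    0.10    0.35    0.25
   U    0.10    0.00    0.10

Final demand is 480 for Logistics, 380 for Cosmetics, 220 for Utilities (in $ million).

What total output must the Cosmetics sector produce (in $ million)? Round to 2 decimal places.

x_C = 1069.67

I − A =
  [   0.55    -0.40    -0.40]
  [  -0.10     0.65    -0.25]
  [  -0.10     0.00     0.90]
Cofactors of I−A, C_ij = (−1)^(i+j)·(minor ij) (rows/columns in the sector order above):
  C_11 = (0.65)(0.90) − (-0.25)(0.00) = 0.5850
  C_12 = −[(-0.10)(0.90) − (-0.25)(-0.10)] = 0.1150
  C_13 = (-0.10)(0.00) − (0.65)(-0.10) = 0.0650
  C_21 = −[(-0.40)(0.90) − (-0.40)(0.00)] = 0.3600
  C_22 = (0.55)(0.90) − (-0.40)(-0.10) = 0.4550
  C_23 = −[(0.55)(0.00) − (-0.40)(-0.10)] = 0.0400
  C_31 = (-0.40)(-0.25) − (-0.40)(0.65) = 0.3600
  C_32 = −[(0.55)(-0.25) − (-0.40)(-0.10)] = 0.1775
  C_33 = (0.55)(0.65) − (-0.40)(-0.10) = 0.3175
det(I−A) = Σ_j (I−A)_1j·C_1j = (0.55)(0.5850) + (-0.40)(0.1150) + (-0.40)(0.0650) = 0.24975
adj(I−A) = Cᵀ =
  [ 0.5850   0.3600   0.3600]
  [ 0.1150   0.4550   0.1775]
  [ 0.0650   0.0400   0.3175]
(I − A)⁻¹ = adj(I−A) / det(I−A) ≈
  [   2.3423     1.4414     1.4414]
  [   0.4605     1.8218     0.7107]
  [   0.2603     0.1602     1.2713]
x = (I − A)⁻¹ d = adj(I−A)·d / det(I−A), with det(I−A) = 0.24975:
  x_L = (0.5850·480 + 0.3600·380 + 0.3600·220) / 0.24975 = 496.80 / 0.24975 ≈ 1989.19
  x_C = (0.1150·480 + 0.4550·380 + 0.1775·220) / 0.24975 = 267.15 / 0.24975 ≈ 1069.67
  x_U = (0.0650·480 + 0.0400·380 + 0.3175·220) / 0.24975 = 116.25 / 0.24975 ≈ 465.47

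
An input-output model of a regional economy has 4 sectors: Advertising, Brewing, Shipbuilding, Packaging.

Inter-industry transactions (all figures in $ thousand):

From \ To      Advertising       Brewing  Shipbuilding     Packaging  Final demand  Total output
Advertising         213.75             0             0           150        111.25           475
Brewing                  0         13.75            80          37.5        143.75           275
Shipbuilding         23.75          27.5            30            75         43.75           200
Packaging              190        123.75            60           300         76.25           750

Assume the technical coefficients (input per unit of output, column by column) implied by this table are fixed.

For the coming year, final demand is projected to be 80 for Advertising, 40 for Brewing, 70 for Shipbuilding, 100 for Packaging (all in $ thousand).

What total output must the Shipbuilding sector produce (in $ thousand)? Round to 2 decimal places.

Technical coefficients a_ij = z_ij / X_j:
  a_AA = 213.75/475 = 0.45, a_BA = 0/475 = 0.00, a_SA = 23.75/475 = 0.05, a_PA = 190/475 = 0.40
  a_AB = 0/275 = 0.00, a_BB = 13.75/275 = 0.05, a_SB = 27.5/275 = 0.10, a_PB = 123.75/275 = 0.45
  a_AS = 0/200 = 0.00, a_BS = 80/200 = 0.40, a_SS = 30/200 = 0.15, a_PS = 60/200 = 0.30
  a_AP = 150/750 = 0.20, a_BP = 37.5/750 = 0.05, a_SP = 75/750 = 0.10, a_PP = 300/750 = 0.40
I − A =
  [   0.55     0.00     0.00    -0.20]
  [   0.00     0.95    -0.40    -0.05]
  [  -0.05    -0.10     0.85    -0.10]
  [  -0.40    -0.45    -0.30     0.60]
Compute the cofactors C_ij = (−1)^(i+j)·(3×3 minor ij) of I−A; the adjugate is their transpose:
adj(I−A) = Cᵀ =
  [ 0.393375   0.082500   0.093000   0.153500]
  [ 0.045750   0.193000   0.108250   0.049375]
  [ 0.067375   0.054250   0.225125   0.064500]
  [ 0.330250   0.226875   0.255750   0.422125]
det(I−A) = Σ_j (I−A)_1j·C_1j = (0.55)(0.393375) + (0.00)(0.045750) + (0.00)(0.067375) + (-0.20)(0.330250) = 0.15030625
(I − A)⁻¹ = adj(I−A) / det(I−A) ≈
  [   2.6172     0.5489     0.6187     1.0212]
  [   0.3044     1.2840     0.7202     0.3285]
  [   0.4483     0.3609     1.4978     0.4291]
  [   2.1972     1.5094     1.7015     2.8084]
x = (I − A)⁻¹ d = adj(I−A)·d / det(I−A), with det(I−A) = 0.15030625:
  x_A = (0.393375·80 + 0.082500·40 + 0.093000·70 + 0.153500·100) / 0.15030625 = 56.63 / 0.15030625 ≈ 376.76
  x_B = (0.045750·80 + 0.193000·40 + 0.108250·70 + 0.049375·100) / 0.15030625 = 23.895 / 0.15030625 ≈ 158.98
  x_S = (0.067375·80 + 0.054250·40 + 0.225125·70 + 0.064500·100) / 0.15030625 = 29.76875 / 0.15030625 ≈ 198.05
  x_P = (0.330250·80 + 0.226875·40 + 0.255750·70 + 0.422125·100) / 0.15030625 = 95.61 / 0.15030625 ≈ 636.10

x_S = 198.05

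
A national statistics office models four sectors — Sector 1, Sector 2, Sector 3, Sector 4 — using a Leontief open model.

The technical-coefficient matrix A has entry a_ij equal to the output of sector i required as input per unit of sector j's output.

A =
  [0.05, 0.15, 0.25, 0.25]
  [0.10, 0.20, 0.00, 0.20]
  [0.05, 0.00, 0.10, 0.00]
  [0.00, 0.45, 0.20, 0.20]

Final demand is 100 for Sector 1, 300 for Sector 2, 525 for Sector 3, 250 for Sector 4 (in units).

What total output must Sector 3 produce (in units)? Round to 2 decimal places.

x_3 = 616.20

I − A =
  [   0.95    -0.15    -0.25    -0.25]
  [  -0.10     0.80     0.00    -0.20]
  [  -0.05     0.00     0.90     0.00]
  [   0.00    -0.45    -0.20     0.80]
Compute the cofactors C_ij = (−1)^(i+j)·(3×3 minor ij) of I−A; the adjugate is their transpose:
adj(I−A) = Cᵀ =
  [ 0.495000   0.209250   0.183500   0.207000]
  [ 0.074000   0.671500   0.063000   0.191000]
  [ 0.027500   0.011625   0.499250   0.011500]
  [ 0.048500   0.380625   0.160250   0.660500]
det(I−A) = Σ_j (I−A)_1j·C_1j = (0.95)(0.495000) + (-0.15)(0.074000) + (-0.25)(0.027500) + (-0.25)(0.048500) = 0.44015
(I − A)⁻¹ = adj(I−A) / det(I−A) ≈
  [   1.1246     0.4754     0.4169     0.4703]
  [   0.1681     1.5256     0.1431     0.4339]
  [   0.0625     0.0264     1.1343     0.0261]
  [   0.1102     0.8648     0.3641     1.5006]
x = (I − A)⁻¹ d = adj(I−A)·d / det(I−A), with det(I−A) = 0.44015:
  x_1 = (0.495000·100 + 0.209250·300 + 0.183500·525 + 0.207000·250) / 0.44015 = 260.3625 / 0.44015 ≈ 591.53
  x_2 = (0.074000·100 + 0.671500·300 + 0.063000·525 + 0.191000·250) / 0.44015 = 289.675 / 0.44015 ≈ 658.13
  x_3 = (0.027500·100 + 0.011625·300 + 0.499250·525 + 0.011500·250) / 0.44015 = 271.21875 / 0.44015 ≈ 616.20
  x_4 = (0.048500·100 + 0.380625·300 + 0.160250·525 + 0.660500·250) / 0.44015 = 368.29375 / 0.44015 ≈ 836.75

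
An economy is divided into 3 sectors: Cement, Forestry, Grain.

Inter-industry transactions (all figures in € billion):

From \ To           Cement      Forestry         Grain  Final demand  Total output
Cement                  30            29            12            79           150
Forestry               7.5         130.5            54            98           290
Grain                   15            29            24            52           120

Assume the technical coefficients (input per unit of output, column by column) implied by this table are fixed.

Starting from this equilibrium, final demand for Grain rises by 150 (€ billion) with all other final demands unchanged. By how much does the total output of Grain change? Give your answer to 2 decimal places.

Δx_3 = 216.42

Technical coefficients a_ij = z_ij / X_j:
  a_11 = 30/150 = 0.20, a_21 = 7.5/150 = 0.05, a_31 = 15/150 = 0.10
  a_12 = 29/290 = 0.10, a_22 = 130.5/290 = 0.45, a_32 = 29/290 = 0.10
  a_13 = 12/120 = 0.10, a_23 = 54/120 = 0.45, a_33 = 24/120 = 0.20
I − A =
  [   0.80    -0.10    -0.10]
  [  -0.05     0.55    -0.45]
  [  -0.10    -0.10     0.80]
Cofactors of I−A, C_ij = (−1)^(i+j)·(minor ij) (rows/columns in the sector order above):
  C_11 = (0.55)(0.80) − (-0.45)(-0.10) = 0.3950
  C_12 = −[(-0.05)(0.80) − (-0.45)(-0.10)] = 0.0850
  C_13 = (-0.05)(-0.10) − (0.55)(-0.10) = 0.0600
  C_21 = −[(-0.10)(0.80) − (-0.10)(-0.10)] = 0.0900
  C_22 = (0.80)(0.80) − (-0.10)(-0.10) = 0.6300
  C_23 = −[(0.80)(-0.10) − (-0.10)(-0.10)] = 0.0900
  C_31 = (-0.10)(-0.45) − (-0.10)(0.55) = 0.1000
  C_32 = −[(0.80)(-0.45) − (-0.10)(-0.05)] = 0.3650
  C_33 = (0.80)(0.55) − (-0.10)(-0.05) = 0.4350
det(I−A) = Σ_j (I−A)_1j·C_1j = (0.80)(0.3950) + (-0.10)(0.0850) + (-0.10)(0.0600) = 0.3015
adj(I−A) = Cᵀ =
  [ 0.3950   0.0900   0.1000]
  [ 0.0850   0.6300   0.3650]
  [ 0.0600   0.0900   0.4350]
(I − A)⁻¹ = adj(I−A) / det(I−A) ≈
  [   1.3101     0.2985     0.3317]
  [   0.2819     2.0896     1.2106]
  [   0.1990     0.2985     1.4428]
Δx = (I − A)⁻¹ Δd with Δd having +150 in the Grain component and 0 elsewhere.
So Δx_3 = L_33 · (+150), where L_33 = adj(I−A)_33 / det(I−A) = 0.4350 / 0.3015.
Δx_3 = 0.4350 × (+150) / 0.3015 = 65.25 / 0.3015 ≈ 216.42.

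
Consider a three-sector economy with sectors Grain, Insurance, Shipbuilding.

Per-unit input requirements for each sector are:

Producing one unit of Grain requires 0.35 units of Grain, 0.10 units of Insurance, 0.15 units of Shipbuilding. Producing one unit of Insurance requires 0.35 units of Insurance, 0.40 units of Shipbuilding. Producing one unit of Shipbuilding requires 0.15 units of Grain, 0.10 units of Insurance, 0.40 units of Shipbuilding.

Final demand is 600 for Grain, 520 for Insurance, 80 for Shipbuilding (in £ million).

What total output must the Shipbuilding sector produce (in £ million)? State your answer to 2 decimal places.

I − A =
  [   0.65     0.00    -0.15]
  [  -0.10     0.65    -0.10]
  [  -0.15    -0.40     0.60]
Cofactors of I−A, C_ij = (−1)^(i+j)·(minor ij) (rows/columns in the sector order above):
  C_11 = (0.65)(0.60) − (-0.10)(-0.40) = 0.3500
  C_12 = −[(-0.10)(0.60) − (-0.10)(-0.15)] = 0.0750
  C_13 = (-0.10)(-0.40) − (0.65)(-0.15) = 0.1375
  C_21 = −[(0.00)(0.60) − (-0.15)(-0.40)] = 0.0600
  C_22 = (0.65)(0.60) − (-0.15)(-0.15) = 0.3675
  C_23 = −[(0.65)(-0.40) − (0.00)(-0.15)] = 0.2600
  C_31 = (0.00)(-0.10) − (-0.15)(0.65) = 0.0975
  C_32 = −[(0.65)(-0.10) − (-0.15)(-0.10)] = 0.0800
  C_33 = (0.65)(0.65) − (0.00)(-0.10) = 0.4225
det(I−A) = Σ_j (I−A)_1j·C_1j = (0.65)(0.3500) + (0.00)(0.0750) + (-0.15)(0.1375) = 0.206875
adj(I−A) = Cᵀ =
  [ 0.3500   0.0600   0.0975]
  [ 0.0750   0.3675   0.0800]
  [ 0.1375   0.2600   0.4225]
(I − A)⁻¹ = adj(I−A) / det(I−A) ≈
  [   1.6918     0.2900     0.4713]
  [   0.3625     1.7764     0.3867]
  [   0.6647     1.2568     2.0423]
x = (I − A)⁻¹ d = adj(I−A)·d / det(I−A), with det(I−A) = 0.206875:
  x_1 = (0.3500·600 + 0.0600·520 + 0.0975·80) / 0.206875 = 249.00 / 0.206875 ≈ 1203.63
  x_2 = (0.0750·600 + 0.3675·520 + 0.0800·80) / 0.206875 = 242.50 / 0.206875 ≈ 1172.21
  x_3 = (0.1375·600 + 0.2600·520 + 0.4225·80) / 0.206875 = 251.50 / 0.206875 ≈ 1215.71

x_3 = 1215.71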